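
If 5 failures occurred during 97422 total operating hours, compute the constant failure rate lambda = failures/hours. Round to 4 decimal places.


failures = 5
total_hours = 97422
lambda = 5 / 97422
lambda = 0.0001

0.0001


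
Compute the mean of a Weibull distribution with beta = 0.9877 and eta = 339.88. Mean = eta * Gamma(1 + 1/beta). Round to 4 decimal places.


beta = 0.9877, eta = 339.88
1/beta = 1.0125
1 + 1/beta = 2.0125
Gamma(2.0125) = 1.0053
Mean = 339.88 * 1.0053
Mean = 341.6912

341.6912


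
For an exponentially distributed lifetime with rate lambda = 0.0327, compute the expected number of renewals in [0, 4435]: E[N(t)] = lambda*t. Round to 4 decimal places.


lambda = 0.0327
t = 4435
E[N(t)] = lambda * t
E[N(t)] = 0.0327 * 4435
E[N(t)] = 145.0245

145.0245


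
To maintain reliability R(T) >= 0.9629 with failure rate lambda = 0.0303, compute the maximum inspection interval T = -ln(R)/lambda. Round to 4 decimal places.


R_target = 0.9629
lambda = 0.0303
-ln(0.9629) = 0.0378
T = 0.0378 / 0.0303
T = 1.2477

1.2477


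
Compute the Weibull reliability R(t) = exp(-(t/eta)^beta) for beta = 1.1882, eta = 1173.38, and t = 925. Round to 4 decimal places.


beta = 1.1882, eta = 1173.38, t = 925
t/eta = 925 / 1173.38 = 0.7883
(t/eta)^beta = 0.7883^1.1882 = 0.7538
R(t) = exp(-0.7538)
R(t) = 0.4706

0.4706


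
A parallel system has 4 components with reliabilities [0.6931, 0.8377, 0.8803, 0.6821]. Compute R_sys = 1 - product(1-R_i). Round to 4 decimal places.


Components: [0.6931, 0.8377, 0.8803, 0.6821]
(1 - 0.6931) = 0.3069, running product = 0.3069
(1 - 0.8377) = 0.1623, running product = 0.0498
(1 - 0.8803) = 0.1197, running product = 0.006
(1 - 0.6821) = 0.3179, running product = 0.0019
Product of (1-R_i) = 0.0019
R_sys = 1 - 0.0019 = 0.9981

0.9981


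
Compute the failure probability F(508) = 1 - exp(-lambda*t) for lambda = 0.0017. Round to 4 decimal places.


lambda = 0.0017, t = 508
lambda * t = 0.8636
exp(-0.8636) = 0.4216
F(t) = 1 - 0.4216
F(t) = 0.5784

0.5784


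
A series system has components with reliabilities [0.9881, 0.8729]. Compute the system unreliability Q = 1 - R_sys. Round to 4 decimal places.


Components: [0.9881, 0.8729]
After component 1: product = 0.9881
After component 2: product = 0.8625
R_sys = 0.8625
Q = 1 - 0.8625 = 0.1375

0.1375


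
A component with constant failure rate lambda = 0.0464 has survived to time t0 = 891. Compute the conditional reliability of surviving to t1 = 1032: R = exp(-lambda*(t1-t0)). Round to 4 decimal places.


lambda = 0.0464
t0 = 891, t1 = 1032
t1 - t0 = 141
lambda * (t1-t0) = 0.0464 * 141 = 6.5424
R = exp(-6.5424)
R = 0.0014

0.0014


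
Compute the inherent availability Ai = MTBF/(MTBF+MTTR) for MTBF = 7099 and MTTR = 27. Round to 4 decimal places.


MTBF = 7099
MTTR = 27
MTBF + MTTR = 7126
Ai = 7099 / 7126
Ai = 0.9962

0.9962


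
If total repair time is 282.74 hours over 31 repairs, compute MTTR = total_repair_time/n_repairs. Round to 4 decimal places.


total_repair_time = 282.74
n_repairs = 31
MTTR = 282.74 / 31
MTTR = 9.1206

9.1206


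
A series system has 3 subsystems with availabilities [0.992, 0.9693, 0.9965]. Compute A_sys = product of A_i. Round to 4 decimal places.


Subsystems: [0.992, 0.9693, 0.9965]
After subsystem 1 (A=0.992): product = 0.992
After subsystem 2 (A=0.9693): product = 0.9615
After subsystem 3 (A=0.9965): product = 0.9582
A_sys = 0.9582

0.9582


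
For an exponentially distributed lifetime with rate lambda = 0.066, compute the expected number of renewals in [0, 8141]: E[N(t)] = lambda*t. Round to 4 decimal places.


lambda = 0.066
t = 8141
E[N(t)] = lambda * t
E[N(t)] = 0.066 * 8141
E[N(t)] = 537.306

537.306


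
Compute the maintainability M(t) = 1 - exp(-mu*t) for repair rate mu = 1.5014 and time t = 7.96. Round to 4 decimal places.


mu = 1.5014, t = 7.96
mu * t = 1.5014 * 7.96 = 11.9511
exp(-11.9511) = 0.0
M(t) = 1 - 0.0
M(t) = 1.0

1.0


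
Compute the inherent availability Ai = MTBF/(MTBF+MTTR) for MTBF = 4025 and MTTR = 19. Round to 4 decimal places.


MTBF = 4025
MTTR = 19
MTBF + MTTR = 4044
Ai = 4025 / 4044
Ai = 0.9953

0.9953


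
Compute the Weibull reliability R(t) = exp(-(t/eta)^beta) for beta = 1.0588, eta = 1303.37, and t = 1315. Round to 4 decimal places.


beta = 1.0588, eta = 1303.37, t = 1315
t/eta = 1315 / 1303.37 = 1.0089
(t/eta)^beta = 1.0089^1.0588 = 1.0095
R(t) = exp(-1.0095)
R(t) = 0.3644

0.3644


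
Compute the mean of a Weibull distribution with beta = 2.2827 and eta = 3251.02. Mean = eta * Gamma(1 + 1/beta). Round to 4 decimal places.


beta = 2.2827, eta = 3251.02
1/beta = 0.4381
1 + 1/beta = 1.4381
Gamma(1.4381) = 0.8858
Mean = 3251.02 * 0.8858
Mean = 2879.8923

2879.8923


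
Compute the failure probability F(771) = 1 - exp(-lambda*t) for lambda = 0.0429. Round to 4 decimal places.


lambda = 0.0429, t = 771
lambda * t = 33.0759
exp(-33.0759) = 0.0
F(t) = 1 - 0.0
F(t) = 1.0

1.0


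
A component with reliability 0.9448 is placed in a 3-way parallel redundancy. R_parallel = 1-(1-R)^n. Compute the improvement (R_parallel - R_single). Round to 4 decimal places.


R_single = 0.9448, n = 3
1 - R_single = 0.0552
(1 - R_single)^n = 0.0552^3 = 0.0002
R_parallel = 1 - 0.0002 = 0.9998
Improvement = 0.9998 - 0.9448
Improvement = 0.055

0.055


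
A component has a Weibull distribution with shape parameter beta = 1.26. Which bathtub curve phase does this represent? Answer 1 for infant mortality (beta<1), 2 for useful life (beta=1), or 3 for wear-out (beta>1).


beta = 1.26
Compare beta to 1:
beta < 1 => infant mortality (phase 1)
beta = 1 => useful life (phase 2)
beta > 1 => wear-out (phase 3)
Since beta = 1.26, this is wear-out (increasing failure rate)
Phase = 3

3


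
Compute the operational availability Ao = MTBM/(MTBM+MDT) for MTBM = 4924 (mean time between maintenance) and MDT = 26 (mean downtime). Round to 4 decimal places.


MTBM = 4924
MDT = 26
MTBM + MDT = 4950
Ao = 4924 / 4950
Ao = 0.9947

0.9947


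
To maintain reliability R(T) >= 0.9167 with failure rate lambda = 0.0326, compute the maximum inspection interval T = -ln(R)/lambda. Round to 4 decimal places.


R_target = 0.9167
lambda = 0.0326
-ln(0.9167) = 0.087
T = 0.087 / 0.0326
T = 2.6679

2.6679


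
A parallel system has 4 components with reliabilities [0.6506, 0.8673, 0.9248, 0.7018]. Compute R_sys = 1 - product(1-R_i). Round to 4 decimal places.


Components: [0.6506, 0.8673, 0.9248, 0.7018]
(1 - 0.6506) = 0.3494, running product = 0.3494
(1 - 0.8673) = 0.1327, running product = 0.0464
(1 - 0.9248) = 0.0752, running product = 0.0035
(1 - 0.7018) = 0.2982, running product = 0.001
Product of (1-R_i) = 0.001
R_sys = 1 - 0.001 = 0.999

0.999


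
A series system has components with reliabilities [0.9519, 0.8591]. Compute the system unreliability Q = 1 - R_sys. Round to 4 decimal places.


Components: [0.9519, 0.8591]
After component 1: product = 0.9519
After component 2: product = 0.8178
R_sys = 0.8178
Q = 1 - 0.8178 = 0.1822

0.1822


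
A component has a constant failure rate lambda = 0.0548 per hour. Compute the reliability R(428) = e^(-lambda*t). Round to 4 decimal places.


lambda = 0.0548
t = 428
lambda * t = 23.4544
R(t) = e^(-23.4544)
R(t) = 0.0

0.0


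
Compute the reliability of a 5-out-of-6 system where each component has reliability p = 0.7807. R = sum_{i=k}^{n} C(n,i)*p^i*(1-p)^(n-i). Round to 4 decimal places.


k = 5, n = 6, p = 0.7807
i=5: C(6,5)=6 * 0.7807^5 * 0.2193^1 = 0.3816
i=6: C(6,6)=1 * 0.7807^6 * 0.2193^0 = 0.2264
R = sum of terms = 0.608

0.608


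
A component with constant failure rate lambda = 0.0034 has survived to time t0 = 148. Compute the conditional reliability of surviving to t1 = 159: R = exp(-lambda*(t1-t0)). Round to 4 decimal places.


lambda = 0.0034
t0 = 148, t1 = 159
t1 - t0 = 11
lambda * (t1-t0) = 0.0034 * 11 = 0.0374
R = exp(-0.0374)
R = 0.9633

0.9633


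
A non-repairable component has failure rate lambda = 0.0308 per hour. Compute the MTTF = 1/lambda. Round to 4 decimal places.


lambda = 0.0308
MTTF = 1 / 0.0308
MTTF = 32.4675

32.4675


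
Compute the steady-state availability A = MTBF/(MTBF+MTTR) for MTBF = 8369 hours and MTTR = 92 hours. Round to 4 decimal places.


MTBF = 8369
MTTR = 92
MTBF + MTTR = 8461
A = 8369 / 8461
A = 0.9891

0.9891


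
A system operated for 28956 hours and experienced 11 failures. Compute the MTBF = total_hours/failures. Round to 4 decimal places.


total_hours = 28956
failures = 11
MTBF = 28956 / 11
MTBF = 2632.3636

2632.3636


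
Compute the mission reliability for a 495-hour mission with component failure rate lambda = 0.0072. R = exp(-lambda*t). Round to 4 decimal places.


lambda = 0.0072
mission_time = 495
lambda * t = 0.0072 * 495 = 3.564
R = exp(-3.564)
R = 0.0283

0.0283


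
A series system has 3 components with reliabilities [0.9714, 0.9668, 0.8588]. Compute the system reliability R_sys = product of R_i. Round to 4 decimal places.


Components: [0.9714, 0.9668, 0.8588]
After component 1 (R=0.9714): product = 0.9714
After component 2 (R=0.9668): product = 0.9391
After component 3 (R=0.8588): product = 0.8065
R_sys = 0.8065

0.8065


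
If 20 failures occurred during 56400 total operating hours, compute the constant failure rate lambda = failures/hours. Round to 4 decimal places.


failures = 20
total_hours = 56400
lambda = 20 / 56400
lambda = 0.0004

0.0004


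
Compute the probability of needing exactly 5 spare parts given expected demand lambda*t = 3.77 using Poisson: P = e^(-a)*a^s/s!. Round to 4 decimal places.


a = 3.77, s = 5
e^(-a) = e^(-3.77) = 0.0231
a^s = 3.77^5 = 761.5646
s! = 120
P = 0.0231 * 761.5646 / 120
P = 0.1463

0.1463


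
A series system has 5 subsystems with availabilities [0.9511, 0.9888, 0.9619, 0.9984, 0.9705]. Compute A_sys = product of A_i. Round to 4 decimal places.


Subsystems: [0.9511, 0.9888, 0.9619, 0.9984, 0.9705]
After subsystem 1 (A=0.9511): product = 0.9511
After subsystem 2 (A=0.9888): product = 0.9404
After subsystem 3 (A=0.9619): product = 0.9046
After subsystem 4 (A=0.9984): product = 0.9032
After subsystem 5 (A=0.9705): product = 0.8765
A_sys = 0.8765

0.8765


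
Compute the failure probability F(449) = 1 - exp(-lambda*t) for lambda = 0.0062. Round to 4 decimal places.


lambda = 0.0062, t = 449
lambda * t = 2.7838
exp(-2.7838) = 0.0618
F(t) = 1 - 0.0618
F(t) = 0.9382

0.9382


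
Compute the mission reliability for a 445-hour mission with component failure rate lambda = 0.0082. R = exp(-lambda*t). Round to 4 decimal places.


lambda = 0.0082
mission_time = 445
lambda * t = 0.0082 * 445 = 3.649
R = exp(-3.649)
R = 0.026

0.026


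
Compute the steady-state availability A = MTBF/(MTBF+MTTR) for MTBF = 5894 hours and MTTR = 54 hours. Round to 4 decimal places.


MTBF = 5894
MTTR = 54
MTBF + MTTR = 5948
A = 5894 / 5948
A = 0.9909

0.9909


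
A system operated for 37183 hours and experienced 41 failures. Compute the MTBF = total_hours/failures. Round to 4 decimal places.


total_hours = 37183
failures = 41
MTBF = 37183 / 41
MTBF = 906.9024

906.9024


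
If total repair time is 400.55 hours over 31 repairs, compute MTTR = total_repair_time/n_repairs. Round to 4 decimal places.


total_repair_time = 400.55
n_repairs = 31
MTTR = 400.55 / 31
MTTR = 12.921

12.921


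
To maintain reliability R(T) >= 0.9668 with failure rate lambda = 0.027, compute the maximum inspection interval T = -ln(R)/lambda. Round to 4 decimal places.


R_target = 0.9668
lambda = 0.027
-ln(0.9668) = 0.0338
T = 0.0338 / 0.027
T = 1.2505

1.2505


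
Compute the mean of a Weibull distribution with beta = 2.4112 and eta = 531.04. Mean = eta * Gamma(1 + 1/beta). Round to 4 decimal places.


beta = 2.4112, eta = 531.04
1/beta = 0.4147
1 + 1/beta = 1.4147
Gamma(1.4147) = 0.8866
Mean = 531.04 * 0.8866
Mean = 470.7988

470.7988


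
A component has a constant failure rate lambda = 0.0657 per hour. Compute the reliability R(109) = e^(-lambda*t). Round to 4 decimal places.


lambda = 0.0657
t = 109
lambda * t = 7.1613
R(t) = e^(-7.1613)
R(t) = 0.0008

0.0008


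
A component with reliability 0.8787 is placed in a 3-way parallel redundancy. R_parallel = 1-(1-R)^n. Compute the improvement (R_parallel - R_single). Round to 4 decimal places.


R_single = 0.8787, n = 3
1 - R_single = 0.1213
(1 - R_single)^n = 0.1213^3 = 0.0018
R_parallel = 1 - 0.0018 = 0.9982
Improvement = 0.9982 - 0.8787
Improvement = 0.1195

0.1195


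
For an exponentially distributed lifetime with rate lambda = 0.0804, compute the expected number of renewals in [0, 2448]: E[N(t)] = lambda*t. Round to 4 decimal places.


lambda = 0.0804
t = 2448
E[N(t)] = lambda * t
E[N(t)] = 0.0804 * 2448
E[N(t)] = 196.8192

196.8192


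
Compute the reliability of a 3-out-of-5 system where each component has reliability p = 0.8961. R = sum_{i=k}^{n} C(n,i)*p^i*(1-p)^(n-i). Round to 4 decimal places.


k = 3, n = 5, p = 0.8961
i=3: C(5,3)=10 * 0.8961^3 * 0.1039^2 = 0.0777
i=4: C(5,4)=5 * 0.8961^4 * 0.1039^1 = 0.335
i=5: C(5,5)=1 * 0.8961^5 * 0.1039^0 = 0.5778
R = sum of terms = 0.9905

0.9905


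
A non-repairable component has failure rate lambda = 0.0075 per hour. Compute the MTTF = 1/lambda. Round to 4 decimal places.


lambda = 0.0075
MTTF = 1 / 0.0075
MTTF = 133.3333

133.3333


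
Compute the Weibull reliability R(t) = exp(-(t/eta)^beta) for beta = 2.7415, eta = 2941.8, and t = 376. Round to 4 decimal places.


beta = 2.7415, eta = 2941.8, t = 376
t/eta = 376 / 2941.8 = 0.1278
(t/eta)^beta = 0.1278^2.7415 = 0.0036
R(t) = exp(-0.0036)
R(t) = 0.9965

0.9965


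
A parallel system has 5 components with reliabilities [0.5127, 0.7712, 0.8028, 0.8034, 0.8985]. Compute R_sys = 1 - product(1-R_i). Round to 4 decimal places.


Components: [0.5127, 0.7712, 0.8028, 0.8034, 0.8985]
(1 - 0.5127) = 0.4873, running product = 0.4873
(1 - 0.7712) = 0.2288, running product = 0.1115
(1 - 0.8028) = 0.1972, running product = 0.022
(1 - 0.8034) = 0.1966, running product = 0.0043
(1 - 0.8985) = 0.1015, running product = 0.0004
Product of (1-R_i) = 0.0004
R_sys = 1 - 0.0004 = 0.9996

0.9996


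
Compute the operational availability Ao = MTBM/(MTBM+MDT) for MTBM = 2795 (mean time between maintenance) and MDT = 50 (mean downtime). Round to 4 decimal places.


MTBM = 2795
MDT = 50
MTBM + MDT = 2845
Ao = 2795 / 2845
Ao = 0.9824

0.9824


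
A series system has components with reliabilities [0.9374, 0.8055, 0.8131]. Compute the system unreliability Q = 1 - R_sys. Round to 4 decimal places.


Components: [0.9374, 0.8055, 0.8131]
After component 1: product = 0.9374
After component 2: product = 0.7551
After component 3: product = 0.614
R_sys = 0.614
Q = 1 - 0.614 = 0.386

0.386


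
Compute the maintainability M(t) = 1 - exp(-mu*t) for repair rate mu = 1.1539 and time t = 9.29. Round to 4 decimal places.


mu = 1.1539, t = 9.29
mu * t = 1.1539 * 9.29 = 10.7197
exp(-10.7197) = 0.0
M(t) = 1 - 0.0
M(t) = 1.0

1.0


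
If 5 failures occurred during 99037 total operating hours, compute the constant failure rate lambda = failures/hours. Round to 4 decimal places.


failures = 5
total_hours = 99037
lambda = 5 / 99037
lambda = 0.0001

0.0001


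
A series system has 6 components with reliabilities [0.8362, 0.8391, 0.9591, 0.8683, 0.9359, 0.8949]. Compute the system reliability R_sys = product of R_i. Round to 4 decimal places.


Components: [0.8362, 0.8391, 0.9591, 0.8683, 0.9359, 0.8949]
After component 1 (R=0.8362): product = 0.8362
After component 2 (R=0.8391): product = 0.7017
After component 3 (R=0.9591): product = 0.673
After component 4 (R=0.8683): product = 0.5843
After component 5 (R=0.9359): product = 0.5469
After component 6 (R=0.8949): product = 0.4894
R_sys = 0.4894

0.4894


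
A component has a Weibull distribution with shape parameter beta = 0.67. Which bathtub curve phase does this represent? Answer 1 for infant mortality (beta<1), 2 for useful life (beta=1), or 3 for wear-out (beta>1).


beta = 0.67
Compare beta to 1:
beta < 1 => infant mortality (phase 1)
beta = 1 => useful life (phase 2)
beta > 1 => wear-out (phase 3)
Since beta = 0.67, this is infant mortality (decreasing failure rate)
Phase = 1

1


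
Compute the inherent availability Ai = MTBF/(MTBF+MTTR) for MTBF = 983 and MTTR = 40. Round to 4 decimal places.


MTBF = 983
MTTR = 40
MTBF + MTTR = 1023
Ai = 983 / 1023
Ai = 0.9609

0.9609


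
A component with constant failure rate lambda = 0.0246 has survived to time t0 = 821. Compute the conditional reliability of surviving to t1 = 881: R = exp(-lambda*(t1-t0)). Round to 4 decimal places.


lambda = 0.0246
t0 = 821, t1 = 881
t1 - t0 = 60
lambda * (t1-t0) = 0.0246 * 60 = 1.476
R = exp(-1.476)
R = 0.2286

0.2286


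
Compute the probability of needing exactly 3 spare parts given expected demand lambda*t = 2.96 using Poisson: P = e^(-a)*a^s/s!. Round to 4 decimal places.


a = 2.96, s = 3
e^(-a) = e^(-2.96) = 0.0518
a^s = 2.96^3 = 25.9343
s! = 6
P = 0.0518 * 25.9343 / 6
P = 0.224

0.224


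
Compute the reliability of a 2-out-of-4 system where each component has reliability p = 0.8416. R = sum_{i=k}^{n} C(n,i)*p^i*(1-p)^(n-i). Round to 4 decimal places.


k = 2, n = 4, p = 0.8416
i=2: C(4,2)=6 * 0.8416^2 * 0.1584^2 = 0.1066
i=3: C(4,3)=4 * 0.8416^3 * 0.1584^1 = 0.3777
i=4: C(4,4)=1 * 0.8416^4 * 0.1584^0 = 0.5017
R = sum of terms = 0.986

0.986


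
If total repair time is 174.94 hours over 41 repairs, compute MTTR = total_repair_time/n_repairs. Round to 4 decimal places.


total_repair_time = 174.94
n_repairs = 41
MTTR = 174.94 / 41
MTTR = 4.2668

4.2668


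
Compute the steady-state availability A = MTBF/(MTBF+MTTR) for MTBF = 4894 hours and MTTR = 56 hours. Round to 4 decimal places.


MTBF = 4894
MTTR = 56
MTBF + MTTR = 4950
A = 4894 / 4950
A = 0.9887

0.9887


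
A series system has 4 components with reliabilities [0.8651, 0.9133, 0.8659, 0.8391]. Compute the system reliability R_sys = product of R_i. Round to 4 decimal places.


Components: [0.8651, 0.9133, 0.8659, 0.8391]
After component 1 (R=0.8651): product = 0.8651
After component 2 (R=0.9133): product = 0.7901
After component 3 (R=0.8659): product = 0.6841
After component 4 (R=0.8391): product = 0.5741
R_sys = 0.5741

0.5741


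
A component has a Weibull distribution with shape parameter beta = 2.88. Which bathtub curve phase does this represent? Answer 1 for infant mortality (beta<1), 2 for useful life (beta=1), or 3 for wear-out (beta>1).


beta = 2.88
Compare beta to 1:
beta < 1 => infant mortality (phase 1)
beta = 1 => useful life (phase 2)
beta > 1 => wear-out (phase 3)
Since beta = 2.88, this is wear-out (increasing failure rate)
Phase = 3

3


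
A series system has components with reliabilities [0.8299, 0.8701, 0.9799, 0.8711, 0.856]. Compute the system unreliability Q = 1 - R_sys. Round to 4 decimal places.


Components: [0.8299, 0.8701, 0.9799, 0.8711, 0.856]
After component 1: product = 0.8299
After component 2: product = 0.7221
After component 3: product = 0.7076
After component 4: product = 0.6164
After component 5: product = 0.5276
R_sys = 0.5276
Q = 1 - 0.5276 = 0.4724

0.4724


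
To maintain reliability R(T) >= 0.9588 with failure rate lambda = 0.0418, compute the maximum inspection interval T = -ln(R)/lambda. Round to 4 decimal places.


R_target = 0.9588
lambda = 0.0418
-ln(0.9588) = 0.0421
T = 0.0421 / 0.0418
T = 1.0065

1.0065


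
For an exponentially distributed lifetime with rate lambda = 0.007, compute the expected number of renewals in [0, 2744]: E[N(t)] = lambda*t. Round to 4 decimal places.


lambda = 0.007
t = 2744
E[N(t)] = lambda * t
E[N(t)] = 0.007 * 2744
E[N(t)] = 19.208

19.208


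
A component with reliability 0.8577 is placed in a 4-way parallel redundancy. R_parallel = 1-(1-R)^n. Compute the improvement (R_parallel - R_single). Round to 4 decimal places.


R_single = 0.8577, n = 4
1 - R_single = 0.1423
(1 - R_single)^n = 0.1423^4 = 0.0004
R_parallel = 1 - 0.0004 = 0.9996
Improvement = 0.9996 - 0.8577
Improvement = 0.1419

0.1419


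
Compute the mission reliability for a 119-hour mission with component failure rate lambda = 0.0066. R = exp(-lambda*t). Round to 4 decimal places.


lambda = 0.0066
mission_time = 119
lambda * t = 0.0066 * 119 = 0.7854
R = exp(-0.7854)
R = 0.4559

0.4559


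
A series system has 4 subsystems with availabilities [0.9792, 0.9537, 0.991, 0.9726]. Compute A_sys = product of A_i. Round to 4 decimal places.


Subsystems: [0.9792, 0.9537, 0.991, 0.9726]
After subsystem 1 (A=0.9792): product = 0.9792
After subsystem 2 (A=0.9537): product = 0.9339
After subsystem 3 (A=0.991): product = 0.9255
After subsystem 4 (A=0.9726): product = 0.9001
A_sys = 0.9001

0.9001


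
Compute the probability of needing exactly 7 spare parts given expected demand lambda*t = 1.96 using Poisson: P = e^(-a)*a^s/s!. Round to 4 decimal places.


a = 1.96, s = 7
e^(-a) = e^(-1.96) = 0.1409
a^s = 1.96^7 = 111.1201
s! = 5040
P = 0.1409 * 111.1201 / 5040
P = 0.0031

0.0031


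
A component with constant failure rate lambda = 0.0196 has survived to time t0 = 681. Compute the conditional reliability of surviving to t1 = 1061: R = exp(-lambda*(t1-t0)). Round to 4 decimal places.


lambda = 0.0196
t0 = 681, t1 = 1061
t1 - t0 = 380
lambda * (t1-t0) = 0.0196 * 380 = 7.448
R = exp(-7.448)
R = 0.0006

0.0006


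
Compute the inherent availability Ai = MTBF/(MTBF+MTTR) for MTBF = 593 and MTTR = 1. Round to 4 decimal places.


MTBF = 593
MTTR = 1
MTBF + MTTR = 594
Ai = 593 / 594
Ai = 0.9983

0.9983


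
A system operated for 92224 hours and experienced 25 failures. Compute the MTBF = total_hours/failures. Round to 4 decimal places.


total_hours = 92224
failures = 25
MTBF = 92224 / 25
MTBF = 3688.96

3688.96


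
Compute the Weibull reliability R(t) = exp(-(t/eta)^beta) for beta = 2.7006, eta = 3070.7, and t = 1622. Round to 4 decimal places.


beta = 2.7006, eta = 3070.7, t = 1622
t/eta = 1622 / 3070.7 = 0.5282
(t/eta)^beta = 0.5282^2.7006 = 0.1784
R(t) = exp(-0.1784)
R(t) = 0.8366

0.8366


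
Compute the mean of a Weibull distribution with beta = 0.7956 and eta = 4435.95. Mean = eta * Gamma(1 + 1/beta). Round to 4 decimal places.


beta = 0.7956, eta = 4435.95
1/beta = 1.2569
1 + 1/beta = 2.2569
Gamma(2.2569) = 1.1375
Mean = 4435.95 * 1.1375
Mean = 5045.9444

5045.9444


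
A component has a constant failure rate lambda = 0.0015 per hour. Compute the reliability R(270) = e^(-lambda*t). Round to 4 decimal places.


lambda = 0.0015
t = 270
lambda * t = 0.405
R(t) = e^(-0.405)
R(t) = 0.667

0.667


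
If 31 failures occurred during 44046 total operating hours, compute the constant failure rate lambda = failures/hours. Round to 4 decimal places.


failures = 31
total_hours = 44046
lambda = 31 / 44046
lambda = 0.0007

0.0007


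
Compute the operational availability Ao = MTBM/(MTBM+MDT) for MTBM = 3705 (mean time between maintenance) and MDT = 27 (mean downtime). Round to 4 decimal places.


MTBM = 3705
MDT = 27
MTBM + MDT = 3732
Ao = 3705 / 3732
Ao = 0.9928

0.9928


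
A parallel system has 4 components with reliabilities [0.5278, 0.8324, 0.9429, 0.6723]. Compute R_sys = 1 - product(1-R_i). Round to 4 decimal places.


Components: [0.5278, 0.8324, 0.9429, 0.6723]
(1 - 0.5278) = 0.4722, running product = 0.4722
(1 - 0.8324) = 0.1676, running product = 0.0791
(1 - 0.9429) = 0.0571, running product = 0.0045
(1 - 0.6723) = 0.3277, running product = 0.0015
Product of (1-R_i) = 0.0015
R_sys = 1 - 0.0015 = 0.9985

0.9985


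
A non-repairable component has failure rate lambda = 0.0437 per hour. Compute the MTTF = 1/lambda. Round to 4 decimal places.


lambda = 0.0437
MTTF = 1 / 0.0437
MTTF = 22.8833

22.8833


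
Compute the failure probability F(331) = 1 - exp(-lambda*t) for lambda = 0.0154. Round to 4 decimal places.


lambda = 0.0154, t = 331
lambda * t = 5.0974
exp(-5.0974) = 0.0061
F(t) = 1 - 0.0061
F(t) = 0.9939

0.9939


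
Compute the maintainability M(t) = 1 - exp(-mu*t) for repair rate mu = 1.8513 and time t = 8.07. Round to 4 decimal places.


mu = 1.8513, t = 8.07
mu * t = 1.8513 * 8.07 = 14.94
exp(-14.94) = 0.0
M(t) = 1 - 0.0
M(t) = 1.0

1.0


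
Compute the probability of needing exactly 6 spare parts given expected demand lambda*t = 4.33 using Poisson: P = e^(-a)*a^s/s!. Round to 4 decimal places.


a = 4.33, s = 6
e^(-a) = e^(-4.33) = 0.0132
a^s = 4.33^6 = 6590.6368
s! = 720
P = 0.0132 * 6590.6368 / 720
P = 0.1205

0.1205


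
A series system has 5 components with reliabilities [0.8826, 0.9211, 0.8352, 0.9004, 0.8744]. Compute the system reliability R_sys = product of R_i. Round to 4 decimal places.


Components: [0.8826, 0.9211, 0.8352, 0.9004, 0.8744]
After component 1 (R=0.8826): product = 0.8826
After component 2 (R=0.9211): product = 0.813
After component 3 (R=0.8352): product = 0.679
After component 4 (R=0.9004): product = 0.6114
After component 5 (R=0.8744): product = 0.5346
R_sys = 0.5346

0.5346


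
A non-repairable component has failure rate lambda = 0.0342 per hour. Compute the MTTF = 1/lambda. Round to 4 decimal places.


lambda = 0.0342
MTTF = 1 / 0.0342
MTTF = 29.2398

29.2398


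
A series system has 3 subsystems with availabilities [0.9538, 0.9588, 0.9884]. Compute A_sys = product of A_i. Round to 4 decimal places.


Subsystems: [0.9538, 0.9588, 0.9884]
After subsystem 1 (A=0.9538): product = 0.9538
After subsystem 2 (A=0.9588): product = 0.9145
After subsystem 3 (A=0.9884): product = 0.9039
A_sys = 0.9039

0.9039


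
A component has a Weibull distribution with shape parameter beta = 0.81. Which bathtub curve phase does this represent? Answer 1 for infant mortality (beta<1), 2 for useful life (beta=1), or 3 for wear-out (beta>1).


beta = 0.81
Compare beta to 1:
beta < 1 => infant mortality (phase 1)
beta = 1 => useful life (phase 2)
beta > 1 => wear-out (phase 3)
Since beta = 0.81, this is infant mortality (decreasing failure rate)
Phase = 1

1


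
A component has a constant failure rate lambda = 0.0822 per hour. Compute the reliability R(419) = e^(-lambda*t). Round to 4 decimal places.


lambda = 0.0822
t = 419
lambda * t = 34.4418
R(t) = e^(-34.4418)
R(t) = 0.0

0.0


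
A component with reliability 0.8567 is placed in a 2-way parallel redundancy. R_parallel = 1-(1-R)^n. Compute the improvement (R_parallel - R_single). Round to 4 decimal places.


R_single = 0.8567, n = 2
1 - R_single = 0.1433
(1 - R_single)^n = 0.1433^2 = 0.0205
R_parallel = 1 - 0.0205 = 0.9795
Improvement = 0.9795 - 0.8567
Improvement = 0.1228

0.1228


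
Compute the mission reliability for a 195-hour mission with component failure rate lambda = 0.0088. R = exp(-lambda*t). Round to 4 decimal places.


lambda = 0.0088
mission_time = 195
lambda * t = 0.0088 * 195 = 1.716
R = exp(-1.716)
R = 0.1798

0.1798


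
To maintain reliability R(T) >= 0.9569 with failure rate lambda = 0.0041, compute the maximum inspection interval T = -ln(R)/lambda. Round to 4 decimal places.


R_target = 0.9569
lambda = 0.0041
-ln(0.9569) = 0.0441
T = 0.0441 / 0.0041
T = 10.7455

10.7455


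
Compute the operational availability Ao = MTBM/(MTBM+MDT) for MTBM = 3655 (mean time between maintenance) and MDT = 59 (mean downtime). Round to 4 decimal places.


MTBM = 3655
MDT = 59
MTBM + MDT = 3714
Ao = 3655 / 3714
Ao = 0.9841

0.9841


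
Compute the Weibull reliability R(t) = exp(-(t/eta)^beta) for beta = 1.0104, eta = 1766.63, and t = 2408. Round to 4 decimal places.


beta = 1.0104, eta = 1766.63, t = 2408
t/eta = 2408 / 1766.63 = 1.363
(t/eta)^beta = 1.363^1.0104 = 1.3674
R(t) = exp(-1.3674)
R(t) = 0.2548

0.2548


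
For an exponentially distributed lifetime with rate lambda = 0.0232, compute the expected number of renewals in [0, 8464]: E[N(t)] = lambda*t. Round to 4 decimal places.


lambda = 0.0232
t = 8464
E[N(t)] = lambda * t
E[N(t)] = 0.0232 * 8464
E[N(t)] = 196.3648

196.3648


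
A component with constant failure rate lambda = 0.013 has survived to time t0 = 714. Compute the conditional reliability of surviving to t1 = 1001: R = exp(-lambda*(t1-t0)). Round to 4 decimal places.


lambda = 0.013
t0 = 714, t1 = 1001
t1 - t0 = 287
lambda * (t1-t0) = 0.013 * 287 = 3.731
R = exp(-3.731)
R = 0.024

0.024


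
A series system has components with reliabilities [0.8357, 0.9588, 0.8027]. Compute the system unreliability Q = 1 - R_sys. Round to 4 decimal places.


Components: [0.8357, 0.9588, 0.8027]
After component 1: product = 0.8357
After component 2: product = 0.8013
After component 3: product = 0.6432
R_sys = 0.6432
Q = 1 - 0.6432 = 0.3568

0.3568


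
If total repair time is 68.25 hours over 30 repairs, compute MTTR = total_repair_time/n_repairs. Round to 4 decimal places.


total_repair_time = 68.25
n_repairs = 30
MTTR = 68.25 / 30
MTTR = 2.275

2.275


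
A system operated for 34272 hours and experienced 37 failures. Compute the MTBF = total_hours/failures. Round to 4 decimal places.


total_hours = 34272
failures = 37
MTBF = 34272 / 37
MTBF = 926.2703

926.2703


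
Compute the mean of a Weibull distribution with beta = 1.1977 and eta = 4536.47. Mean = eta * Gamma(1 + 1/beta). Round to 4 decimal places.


beta = 1.1977, eta = 4536.47
1/beta = 0.8349
1 + 1/beta = 1.8349
Gamma(1.8349) = 0.9411
Mean = 4536.47 * 0.9411
Mean = 4269.3735

4269.3735


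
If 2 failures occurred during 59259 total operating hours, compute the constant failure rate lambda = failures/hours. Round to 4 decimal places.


failures = 2
total_hours = 59259
lambda = 2 / 59259
lambda = 0.0

0.0


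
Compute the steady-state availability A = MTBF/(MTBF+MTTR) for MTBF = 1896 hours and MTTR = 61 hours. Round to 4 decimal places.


MTBF = 1896
MTTR = 61
MTBF + MTTR = 1957
A = 1896 / 1957
A = 0.9688

0.9688


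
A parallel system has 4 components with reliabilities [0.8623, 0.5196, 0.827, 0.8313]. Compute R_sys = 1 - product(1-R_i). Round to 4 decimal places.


Components: [0.8623, 0.5196, 0.827, 0.8313]
(1 - 0.8623) = 0.1377, running product = 0.1377
(1 - 0.5196) = 0.4804, running product = 0.0662
(1 - 0.827) = 0.173, running product = 0.0114
(1 - 0.8313) = 0.1687, running product = 0.0019
Product of (1-R_i) = 0.0019
R_sys = 1 - 0.0019 = 0.9981

0.9981


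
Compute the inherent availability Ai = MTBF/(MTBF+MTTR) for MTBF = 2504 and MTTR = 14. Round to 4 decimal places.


MTBF = 2504
MTTR = 14
MTBF + MTTR = 2518
Ai = 2504 / 2518
Ai = 0.9944

0.9944


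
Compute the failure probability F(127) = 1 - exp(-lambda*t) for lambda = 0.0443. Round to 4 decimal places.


lambda = 0.0443, t = 127
lambda * t = 5.6261
exp(-5.6261) = 0.0036
F(t) = 1 - 0.0036
F(t) = 0.9964

0.9964


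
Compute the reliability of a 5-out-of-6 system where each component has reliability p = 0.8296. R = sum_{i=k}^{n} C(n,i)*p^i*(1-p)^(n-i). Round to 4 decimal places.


k = 5, n = 6, p = 0.8296
i=5: C(6,5)=6 * 0.8296^5 * 0.1704^1 = 0.4018
i=6: C(6,6)=1 * 0.8296^6 * 0.1704^0 = 0.326
R = sum of terms = 0.7278

0.7278


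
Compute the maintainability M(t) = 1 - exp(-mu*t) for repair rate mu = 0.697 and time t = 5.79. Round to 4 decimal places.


mu = 0.697, t = 5.79
mu * t = 0.697 * 5.79 = 4.0356
exp(-4.0356) = 0.0177
M(t) = 1 - 0.0177
M(t) = 0.9823

0.9823


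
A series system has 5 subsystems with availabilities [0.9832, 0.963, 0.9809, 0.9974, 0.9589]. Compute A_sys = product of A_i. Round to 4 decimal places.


Subsystems: [0.9832, 0.963, 0.9809, 0.9974, 0.9589]
After subsystem 1 (A=0.9832): product = 0.9832
After subsystem 2 (A=0.963): product = 0.9468
After subsystem 3 (A=0.9809): product = 0.9287
After subsystem 4 (A=0.9974): product = 0.9263
After subsystem 5 (A=0.9589): product = 0.8883
A_sys = 0.8883

0.8883


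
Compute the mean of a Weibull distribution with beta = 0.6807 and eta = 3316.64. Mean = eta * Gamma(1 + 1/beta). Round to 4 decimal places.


beta = 0.6807, eta = 3316.64
1/beta = 1.4691
1 + 1/beta = 2.4691
Gamma(2.4691) = 1.3011
Mean = 3316.64 * 1.3011
Mean = 4315.1249

4315.1249


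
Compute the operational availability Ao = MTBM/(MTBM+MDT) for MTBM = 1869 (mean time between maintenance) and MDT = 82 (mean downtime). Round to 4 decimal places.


MTBM = 1869
MDT = 82
MTBM + MDT = 1951
Ao = 1869 / 1951
Ao = 0.958

0.958


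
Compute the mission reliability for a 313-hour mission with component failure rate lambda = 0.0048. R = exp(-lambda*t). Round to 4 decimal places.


lambda = 0.0048
mission_time = 313
lambda * t = 0.0048 * 313 = 1.5024
R = exp(-1.5024)
R = 0.2226

0.2226


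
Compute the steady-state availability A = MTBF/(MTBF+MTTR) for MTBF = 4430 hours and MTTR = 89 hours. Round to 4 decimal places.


MTBF = 4430
MTTR = 89
MTBF + MTTR = 4519
A = 4430 / 4519
A = 0.9803

0.9803


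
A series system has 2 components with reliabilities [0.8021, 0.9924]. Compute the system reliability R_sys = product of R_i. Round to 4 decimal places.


Components: [0.8021, 0.9924]
After component 1 (R=0.8021): product = 0.8021
After component 2 (R=0.9924): product = 0.796
R_sys = 0.796

0.796


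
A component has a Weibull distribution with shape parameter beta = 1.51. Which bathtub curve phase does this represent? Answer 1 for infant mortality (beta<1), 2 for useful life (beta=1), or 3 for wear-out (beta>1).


beta = 1.51
Compare beta to 1:
beta < 1 => infant mortality (phase 1)
beta = 1 => useful life (phase 2)
beta > 1 => wear-out (phase 3)
Since beta = 1.51, this is wear-out (increasing failure rate)
Phase = 3

3


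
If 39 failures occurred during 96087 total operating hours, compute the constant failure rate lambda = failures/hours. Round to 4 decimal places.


failures = 39
total_hours = 96087
lambda = 39 / 96087
lambda = 0.0004

0.0004


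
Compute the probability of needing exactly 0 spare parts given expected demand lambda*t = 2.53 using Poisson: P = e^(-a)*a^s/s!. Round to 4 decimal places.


a = 2.53, s = 0
e^(-a) = e^(-2.53) = 0.0797
a^s = 2.53^0 = 1.0
s! = 1
P = 0.0797 * 1.0 / 1
P = 0.0797

0.0797


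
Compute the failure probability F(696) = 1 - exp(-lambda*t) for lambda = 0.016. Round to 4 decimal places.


lambda = 0.016, t = 696
lambda * t = 11.136
exp(-11.136) = 0.0
F(t) = 1 - 0.0
F(t) = 1.0

1.0


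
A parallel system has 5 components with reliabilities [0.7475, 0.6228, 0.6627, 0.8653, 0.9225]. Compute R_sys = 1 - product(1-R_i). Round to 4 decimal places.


Components: [0.7475, 0.6228, 0.6627, 0.8653, 0.9225]
(1 - 0.7475) = 0.2525, running product = 0.2525
(1 - 0.6228) = 0.3772, running product = 0.0952
(1 - 0.6627) = 0.3373, running product = 0.0321
(1 - 0.8653) = 0.1347, running product = 0.0043
(1 - 0.9225) = 0.0775, running product = 0.0003
Product of (1-R_i) = 0.0003
R_sys = 1 - 0.0003 = 0.9997

0.9997


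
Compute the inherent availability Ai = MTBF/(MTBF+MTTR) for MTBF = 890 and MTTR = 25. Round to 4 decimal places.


MTBF = 890
MTTR = 25
MTBF + MTTR = 915
Ai = 890 / 915
Ai = 0.9727

0.9727


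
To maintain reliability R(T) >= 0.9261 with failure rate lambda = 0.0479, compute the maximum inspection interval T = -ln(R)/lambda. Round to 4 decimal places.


R_target = 0.9261
lambda = 0.0479
-ln(0.9261) = 0.0768
T = 0.0768 / 0.0479
T = 1.6028

1.6028


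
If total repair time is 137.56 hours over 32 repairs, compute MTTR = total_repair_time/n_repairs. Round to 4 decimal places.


total_repair_time = 137.56
n_repairs = 32
MTTR = 137.56 / 32
MTTR = 4.2988

4.2988


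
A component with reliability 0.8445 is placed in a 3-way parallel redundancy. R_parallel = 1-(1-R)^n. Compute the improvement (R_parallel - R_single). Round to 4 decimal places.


R_single = 0.8445, n = 3
1 - R_single = 0.1555
(1 - R_single)^n = 0.1555^3 = 0.0038
R_parallel = 1 - 0.0038 = 0.9962
Improvement = 0.9962 - 0.8445
Improvement = 0.1517

0.1517


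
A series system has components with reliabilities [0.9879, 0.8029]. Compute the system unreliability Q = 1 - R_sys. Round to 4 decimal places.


Components: [0.9879, 0.8029]
After component 1: product = 0.9879
After component 2: product = 0.7932
R_sys = 0.7932
Q = 1 - 0.7932 = 0.2068

0.2068


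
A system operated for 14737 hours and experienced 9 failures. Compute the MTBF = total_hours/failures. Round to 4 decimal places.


total_hours = 14737
failures = 9
MTBF = 14737 / 9
MTBF = 1637.4444

1637.4444


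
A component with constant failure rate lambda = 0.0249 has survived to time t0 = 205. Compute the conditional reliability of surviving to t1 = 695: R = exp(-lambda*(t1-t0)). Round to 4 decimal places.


lambda = 0.0249
t0 = 205, t1 = 695
t1 - t0 = 490
lambda * (t1-t0) = 0.0249 * 490 = 12.201
R = exp(-12.201)
R = 0.0

0.0


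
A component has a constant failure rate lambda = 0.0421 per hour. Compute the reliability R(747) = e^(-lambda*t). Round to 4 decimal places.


lambda = 0.0421
t = 747
lambda * t = 31.4487
R(t) = e^(-31.4487)
R(t) = 0.0

0.0


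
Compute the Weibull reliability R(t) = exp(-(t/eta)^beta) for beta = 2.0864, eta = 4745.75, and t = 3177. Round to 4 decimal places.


beta = 2.0864, eta = 4745.75, t = 3177
t/eta = 3177 / 4745.75 = 0.6694
(t/eta)^beta = 0.6694^2.0864 = 0.4329
R(t) = exp(-0.4329)
R(t) = 0.6486

0.6486


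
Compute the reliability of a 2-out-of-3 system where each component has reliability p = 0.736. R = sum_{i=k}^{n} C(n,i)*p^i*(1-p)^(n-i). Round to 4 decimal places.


k = 2, n = 3, p = 0.736
i=2: C(3,2)=3 * 0.736^2 * 0.264^1 = 0.429
i=3: C(3,3)=1 * 0.736^3 * 0.264^0 = 0.3987
R = sum of terms = 0.8277

0.8277


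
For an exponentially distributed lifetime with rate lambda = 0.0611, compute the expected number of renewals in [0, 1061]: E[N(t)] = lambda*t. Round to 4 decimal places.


lambda = 0.0611
t = 1061
E[N(t)] = lambda * t
E[N(t)] = 0.0611 * 1061
E[N(t)] = 64.8271

64.8271


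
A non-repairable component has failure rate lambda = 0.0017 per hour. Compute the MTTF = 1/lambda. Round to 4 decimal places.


lambda = 0.0017
MTTF = 1 / 0.0017
MTTF = 588.2353

588.2353


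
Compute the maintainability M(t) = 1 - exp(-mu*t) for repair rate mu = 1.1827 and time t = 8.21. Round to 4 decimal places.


mu = 1.1827, t = 8.21
mu * t = 1.1827 * 8.21 = 9.71
exp(-9.71) = 0.0001
M(t) = 1 - 0.0001
M(t) = 0.9999

0.9999


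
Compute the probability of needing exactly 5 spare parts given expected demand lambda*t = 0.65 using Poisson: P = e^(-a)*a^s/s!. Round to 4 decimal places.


a = 0.65, s = 5
e^(-a) = e^(-0.65) = 0.522
a^s = 0.65^5 = 0.116
s! = 120
P = 0.522 * 0.116 / 120
P = 0.0005

0.0005


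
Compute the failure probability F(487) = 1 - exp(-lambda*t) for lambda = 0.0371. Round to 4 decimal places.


lambda = 0.0371, t = 487
lambda * t = 18.0677
exp(-18.0677) = 0.0
F(t) = 1 - 0.0
F(t) = 1.0

1.0


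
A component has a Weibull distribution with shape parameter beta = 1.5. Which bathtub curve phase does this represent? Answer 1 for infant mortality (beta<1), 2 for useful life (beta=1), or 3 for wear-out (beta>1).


beta = 1.5
Compare beta to 1:
beta < 1 => infant mortality (phase 1)
beta = 1 => useful life (phase 2)
beta > 1 => wear-out (phase 3)
Since beta = 1.5, this is wear-out (increasing failure rate)
Phase = 3

3


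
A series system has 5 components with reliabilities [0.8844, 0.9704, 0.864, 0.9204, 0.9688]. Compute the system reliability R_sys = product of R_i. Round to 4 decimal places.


Components: [0.8844, 0.9704, 0.864, 0.9204, 0.9688]
After component 1 (R=0.8844): product = 0.8844
After component 2 (R=0.9704): product = 0.8582
After component 3 (R=0.864): product = 0.7415
After component 4 (R=0.9204): product = 0.6825
After component 5 (R=0.9688): product = 0.6612
R_sys = 0.6612

0.6612


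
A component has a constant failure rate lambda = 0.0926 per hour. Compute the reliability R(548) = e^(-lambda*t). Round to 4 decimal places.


lambda = 0.0926
t = 548
lambda * t = 50.7448
R(t) = e^(-50.7448)
R(t) = 0.0

0.0
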